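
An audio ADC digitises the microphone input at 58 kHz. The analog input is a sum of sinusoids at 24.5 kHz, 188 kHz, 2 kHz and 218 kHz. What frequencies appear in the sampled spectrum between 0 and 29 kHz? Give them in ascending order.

2 kHz, 14 kHz, 24.5 kHz

fs/2 = 29 kHz.
24.5 kHz ≤ fs/2 = 29 kHz, passes unchanged.
188 kHz mod fs = 14 kHz.
14 kHz ≤ fs/2 = 29 kHz, appears at 14 kHz.
2 kHz ≤ fs/2 = 29 kHz, passes unchanged.
218 kHz mod fs = 44 kHz.
44 kHz > fs/2 = 29 kHz, folds to fs − 44 kHz = 14 kHz.
Distinct values: {2 kHz, 14 kHz, 24.5 kHz}.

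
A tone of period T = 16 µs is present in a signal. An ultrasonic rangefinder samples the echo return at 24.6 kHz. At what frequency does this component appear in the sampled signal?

11.3 kHz

T = 16 µs → f = 1/T = 62.5 kHz.
62.5 kHz mod fs = 13.3 kHz.
13.3 kHz > fs/2 = 12.3 kHz, folds to fs − 13.3 kHz = 11.3 kHz.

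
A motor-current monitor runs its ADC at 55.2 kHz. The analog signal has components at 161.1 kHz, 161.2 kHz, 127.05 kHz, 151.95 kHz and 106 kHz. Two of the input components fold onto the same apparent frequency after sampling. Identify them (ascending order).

fs/2 = 27.6 kHz.
161.1 kHz mod fs = 50.7 kHz.
50.7 kHz > fs/2 = 27.6 kHz, folds to fs − 50.7 kHz = 4.5 kHz.
161.2 kHz mod fs = 50.8 kHz.
50.8 kHz > fs/2 = 27.6 kHz, folds to fs − 50.8 kHz = 4.4 kHz.
127.05 kHz mod fs = 16.65 kHz.
16.65 kHz ≤ fs/2 = 27.6 kHz, appears at 16.65 kHz.
151.95 kHz mod fs = 41.55 kHz.
41.55 kHz > fs/2 = 27.6 kHz, folds to fs − 41.55 kHz = 13.65 kHz.
106 kHz mod fs = 50.8 kHz.
50.8 kHz > fs/2 = 27.6 kHz, folds to fs − 50.8 kHz = 4.4 kHz.
106 kHz and 161.2 kHz both map to 4.4 kHz.

106 kHz, 161.2 kHz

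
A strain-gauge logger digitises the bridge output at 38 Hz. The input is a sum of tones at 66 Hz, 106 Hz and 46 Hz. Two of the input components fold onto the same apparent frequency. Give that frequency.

8 Hz

fs/2 = 19 Hz.
66 Hz mod fs = 28 Hz.
28 Hz > fs/2 = 19 Hz, folds to fs − 28 Hz = 10 Hz.
106 Hz mod fs = 30 Hz.
30 Hz > fs/2 = 19 Hz, folds to fs − 30 Hz = 8 Hz.
46 Hz mod fs = 8 Hz.
8 Hz ≤ fs/2 = 19 Hz, appears at 8 Hz.
46 Hz and 106 Hz both map to 8 Hz.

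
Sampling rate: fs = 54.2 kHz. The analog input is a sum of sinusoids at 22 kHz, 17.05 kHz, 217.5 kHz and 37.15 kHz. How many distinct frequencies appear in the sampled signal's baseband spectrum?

3

fs/2 = 27.1 kHz.
22 kHz ≤ fs/2 = 27.1 kHz, passes unchanged.
17.05 kHz ≤ fs/2 = 27.1 kHz, passes unchanged.
217.5 kHz mod fs = 0.7 kHz.
0.7 kHz ≤ fs/2 = 27.1 kHz, appears at 0.7 kHz.
37.15 kHz > fs/2 = 27.1 kHz, folds to fs − 37.15 kHz = 17.05 kHz.
Distinct values: {0.7 kHz, 17.05 kHz, 22 kHz} → 3.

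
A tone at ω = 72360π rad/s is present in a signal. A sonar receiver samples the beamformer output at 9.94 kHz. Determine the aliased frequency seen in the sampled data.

3.58 kHz

ω = 72360π rad/s → f = ω/(2π) = 36180 Hz = 36.18 kHz.
36.18 kHz mod fs = 6.36 kHz.
6.36 kHz > fs/2 = 4.97 kHz, folds to fs − 6.36 kHz = 3.58 kHz.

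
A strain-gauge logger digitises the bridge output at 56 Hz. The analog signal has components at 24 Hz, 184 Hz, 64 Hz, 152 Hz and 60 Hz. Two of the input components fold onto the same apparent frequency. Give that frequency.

fs/2 = 28 Hz.
24 Hz ≤ fs/2 = 28 Hz, passes unchanged.
184 Hz mod fs = 16 Hz.
16 Hz ≤ fs/2 = 28 Hz, appears at 16 Hz.
64 Hz mod fs = 8 Hz.
8 Hz ≤ fs/2 = 28 Hz, appears at 8 Hz.
152 Hz mod fs = 40 Hz.
40 Hz > fs/2 = 28 Hz, folds to fs − 40 Hz = 16 Hz.
60 Hz mod fs = 4 Hz.
4 Hz ≤ fs/2 = 28 Hz, appears at 4 Hz.
152 Hz and 184 Hz both map to 16 Hz.

16 Hz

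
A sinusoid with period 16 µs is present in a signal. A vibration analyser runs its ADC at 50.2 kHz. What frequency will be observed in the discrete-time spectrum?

T = 16 µs → f = 1/T = 62.5 kHz.
62.5 kHz mod fs = 12.3 kHz.
12.3 kHz ≤ fs/2 = 25.1 kHz, appears at 12.3 kHz.

12.3 kHz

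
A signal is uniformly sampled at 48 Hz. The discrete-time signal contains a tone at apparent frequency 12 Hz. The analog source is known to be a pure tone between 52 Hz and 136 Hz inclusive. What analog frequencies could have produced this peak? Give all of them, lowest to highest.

Frequencies that alias to 12 Hz are k·fs ± 12 Hz for integer k ≥ 0.
k=0: 12 Hz.
k=1: 36 Hz, 60 Hz.
k=2: 84 Hz, 108 Hz.
k=3: 132 Hz, 156 Hz.
k=4: 180 Hz, 204 Hz.
Within [52 Hz, 136 Hz]: 60 Hz, 84 Hz, 108 Hz, 132 Hz.

60 Hz, 84 Hz, 108 Hz, 132 Hz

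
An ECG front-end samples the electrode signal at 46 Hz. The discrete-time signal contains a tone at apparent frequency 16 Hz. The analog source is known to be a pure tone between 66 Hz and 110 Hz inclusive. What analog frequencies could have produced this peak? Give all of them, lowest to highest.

Frequencies that alias to 16 Hz are k·fs ± 16 Hz for integer k ≥ 0.
k=0: 16 Hz.
k=1: 30 Hz, 62 Hz.
k=2: 76 Hz, 108 Hz.
k=3: 122 Hz, 154 Hz.
Within [66 Hz, 110 Hz]: 76 Hz, 108 Hz.

76 Hz, 108 Hz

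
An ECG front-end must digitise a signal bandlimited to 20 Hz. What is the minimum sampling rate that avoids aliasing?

Nyquist rate = 2 × 20 Hz = 40 Hz.

40 Hz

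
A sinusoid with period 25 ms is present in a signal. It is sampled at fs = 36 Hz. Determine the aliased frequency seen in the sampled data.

4 Hz

T = 25 ms → f = 1/T = 40 Hz.
40 Hz mod fs = 4 Hz.
4 Hz ≤ fs/2 = 18 Hz, appears at 4 Hz.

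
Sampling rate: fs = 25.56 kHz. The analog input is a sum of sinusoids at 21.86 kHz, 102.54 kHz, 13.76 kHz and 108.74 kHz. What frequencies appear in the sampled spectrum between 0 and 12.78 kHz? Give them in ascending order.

fs/2 = 12.78 kHz.
21.86 kHz > fs/2 = 12.78 kHz, folds to fs − 21.86 kHz = 3.7 kHz.
102.54 kHz mod fs = 0.3 kHz.
0.3 kHz ≤ fs/2 = 12.78 kHz, appears at 0.3 kHz.
13.76 kHz > fs/2 = 12.78 kHz, folds to fs − 13.76 kHz = 11.8 kHz.
108.74 kHz mod fs = 6.5 kHz.
6.5 kHz ≤ fs/2 = 12.78 kHz, appears at 6.5 kHz.
Distinct values: {0.3 kHz, 3.7 kHz, 6.5 kHz, 11.8 kHz}.

0.3 kHz, 3.7 kHz, 6.5 kHz, 11.8 kHz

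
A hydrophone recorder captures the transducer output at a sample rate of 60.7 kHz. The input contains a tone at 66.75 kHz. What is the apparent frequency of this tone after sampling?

66.75 kHz mod fs = 6.05 kHz.
6.05 kHz ≤ fs/2 = 30.35 kHz, appears at 6.05 kHz.

6.05 kHz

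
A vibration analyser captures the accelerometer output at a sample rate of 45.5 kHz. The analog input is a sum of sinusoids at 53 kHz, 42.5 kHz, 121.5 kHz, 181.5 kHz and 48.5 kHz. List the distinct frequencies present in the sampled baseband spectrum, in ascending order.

0.5 kHz, 3 kHz, 7.5 kHz, 15 kHz

fs/2 = 22.75 kHz.
53 kHz mod fs = 7.5 kHz.
7.5 kHz ≤ fs/2 = 22.75 kHz, appears at 7.5 kHz.
42.5 kHz > fs/2 = 22.75 kHz, folds to fs − 42.5 kHz = 3 kHz.
121.5 kHz mod fs = 30.5 kHz.
30.5 kHz > fs/2 = 22.75 kHz, folds to fs − 30.5 kHz = 15 kHz.
181.5 kHz mod fs = 45 kHz.
45 kHz > fs/2 = 22.75 kHz, folds to fs − 45 kHz = 0.5 kHz.
48.5 kHz mod fs = 3 kHz.
3 kHz ≤ fs/2 = 22.75 kHz, appears at 3 kHz.
Distinct values: {0.5 kHz, 3 kHz, 7.5 kHz, 15 kHz}.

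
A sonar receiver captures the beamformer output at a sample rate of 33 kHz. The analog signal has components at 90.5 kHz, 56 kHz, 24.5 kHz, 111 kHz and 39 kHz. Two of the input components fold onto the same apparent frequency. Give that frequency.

8.5 kHz

fs/2 = 16.5 kHz.
90.5 kHz mod fs = 24.5 kHz.
24.5 kHz > fs/2 = 16.5 kHz, folds to fs − 24.5 kHz = 8.5 kHz.
56 kHz mod fs = 23 kHz.
23 kHz > fs/2 = 16.5 kHz, folds to fs − 23 kHz = 10 kHz.
24.5 kHz > fs/2 = 16.5 kHz, folds to fs − 24.5 kHz = 8.5 kHz.
111 kHz mod fs = 12 kHz.
12 kHz ≤ fs/2 = 16.5 kHz, appears at 12 kHz.
39 kHz mod fs = 6 kHz.
6 kHz ≤ fs/2 = 16.5 kHz, appears at 6 kHz.
24.5 kHz and 90.5 kHz both map to 8.5 kHz.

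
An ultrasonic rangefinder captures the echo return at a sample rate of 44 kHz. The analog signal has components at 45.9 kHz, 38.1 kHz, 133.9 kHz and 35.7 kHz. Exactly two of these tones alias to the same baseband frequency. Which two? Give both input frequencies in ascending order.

45.9 kHz, 133.9 kHz

fs/2 = 22 kHz.
45.9 kHz mod fs = 1.9 kHz.
1.9 kHz ≤ fs/2 = 22 kHz, appears at 1.9 kHz.
38.1 kHz > fs/2 = 22 kHz, folds to fs − 38.1 kHz = 5.9 kHz.
133.9 kHz mod fs = 1.9 kHz.
1.9 kHz ≤ fs/2 = 22 kHz, appears at 1.9 kHz.
35.7 kHz > fs/2 = 22 kHz, folds to fs − 35.7 kHz = 8.3 kHz.
45.9 kHz and 133.9 kHz both map to 1.9 kHz.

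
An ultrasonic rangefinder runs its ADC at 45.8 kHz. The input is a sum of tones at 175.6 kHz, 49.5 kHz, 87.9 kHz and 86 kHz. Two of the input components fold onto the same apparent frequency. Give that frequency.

3.7 kHz

fs/2 = 22.9 kHz.
175.6 kHz mod fs = 38.2 kHz.
38.2 kHz > fs/2 = 22.9 kHz, folds to fs − 38.2 kHz = 7.6 kHz.
49.5 kHz mod fs = 3.7 kHz.
3.7 kHz ≤ fs/2 = 22.9 kHz, appears at 3.7 kHz.
87.9 kHz mod fs = 42.1 kHz.
42.1 kHz > fs/2 = 22.9 kHz, folds to fs − 42.1 kHz = 3.7 kHz.
86 kHz mod fs = 40.2 kHz.
40.2 kHz > fs/2 = 22.9 kHz, folds to fs − 40.2 kHz = 5.6 kHz.
49.5 kHz and 87.9 kHz both map to 3.7 kHz.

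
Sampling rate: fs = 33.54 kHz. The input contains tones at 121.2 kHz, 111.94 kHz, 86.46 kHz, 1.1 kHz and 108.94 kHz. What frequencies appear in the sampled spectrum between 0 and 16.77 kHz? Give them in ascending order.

fs/2 = 16.77 kHz.
121.2 kHz mod fs = 20.58 kHz.
20.58 kHz > fs/2 = 16.77 kHz, folds to fs − 20.58 kHz = 12.96 kHz.
111.94 kHz mod fs = 11.32 kHz.
11.32 kHz ≤ fs/2 = 16.77 kHz, appears at 11.32 kHz.
86.46 kHz mod fs = 19.38 kHz.
19.38 kHz > fs/2 = 16.77 kHz, folds to fs − 19.38 kHz = 14.16 kHz.
1.1 kHz ≤ fs/2 = 16.77 kHz, passes unchanged.
108.94 kHz mod fs = 8.32 kHz.
8.32 kHz ≤ fs/2 = 16.77 kHz, appears at 8.32 kHz.
Distinct values: {1.1 kHz, 8.32 kHz, 11.32 kHz, 12.96 kHz, 14.16 kHz}.

1.1 kHz, 8.32 kHz, 11.32 kHz, 12.96 kHz, 14.16 kHz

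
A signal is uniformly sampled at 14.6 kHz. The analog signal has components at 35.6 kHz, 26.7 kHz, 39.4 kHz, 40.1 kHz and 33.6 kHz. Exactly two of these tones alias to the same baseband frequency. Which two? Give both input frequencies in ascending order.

fs/2 = 7.3 kHz.
35.6 kHz mod fs = 6.4 kHz.
6.4 kHz ≤ fs/2 = 7.3 kHz, appears at 6.4 kHz.
26.7 kHz mod fs = 12.1 kHz.
12.1 kHz > fs/2 = 7.3 kHz, folds to fs − 12.1 kHz = 2.5 kHz.
39.4 kHz mod fs = 10.2 kHz.
10.2 kHz > fs/2 = 7.3 kHz, folds to fs − 10.2 kHz = 4.4 kHz.
40.1 kHz mod fs = 10.9 kHz.
10.9 kHz > fs/2 = 7.3 kHz, folds to fs − 10.9 kHz = 3.7 kHz.
33.6 kHz mod fs = 4.4 kHz.
4.4 kHz ≤ fs/2 = 7.3 kHz, appears at 4.4 kHz.
33.6 kHz and 39.4 kHz both map to 4.4 kHz.

33.6 kHz, 39.4 kHz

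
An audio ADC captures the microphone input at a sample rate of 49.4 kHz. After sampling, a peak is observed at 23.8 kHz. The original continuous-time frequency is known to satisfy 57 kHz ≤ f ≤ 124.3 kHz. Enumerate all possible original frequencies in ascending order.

73.2 kHz, 75 kHz, 122.6 kHz

Frequencies that alias to 23.8 kHz are k·fs ± 23.8 kHz for integer k ≥ 0.
k=0: 23.8 kHz.
k=1: 25.6 kHz, 73.2 kHz.
k=2: 75 kHz, 122.6 kHz.
k=3: 124.4 kHz, 172 kHz.
Within [57 kHz, 124.3 kHz]: 73.2 kHz, 75 kHz, 122.6 kHz.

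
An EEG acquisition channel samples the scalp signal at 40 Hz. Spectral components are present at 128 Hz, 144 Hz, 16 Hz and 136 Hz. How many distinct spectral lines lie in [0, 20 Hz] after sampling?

2

fs/2 = 20 Hz.
128 Hz mod fs = 8 Hz.
8 Hz ≤ fs/2 = 20 Hz, appears at 8 Hz.
144 Hz mod fs = 24 Hz.
24 Hz > fs/2 = 20 Hz, folds to fs − 24 Hz = 16 Hz.
16 Hz ≤ fs/2 = 20 Hz, passes unchanged.
136 Hz mod fs = 16 Hz.
16 Hz ≤ fs/2 = 20 Hz, appears at 16 Hz.
Distinct values: {8 Hz, 16 Hz} → 2.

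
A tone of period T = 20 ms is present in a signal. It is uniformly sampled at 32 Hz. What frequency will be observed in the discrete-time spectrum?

14 Hz

T = 20 ms → f = 1/T = 50 Hz.
50 Hz mod fs = 18 Hz.
18 Hz > fs/2 = 16 Hz, folds to fs − 18 Hz = 14 Hz.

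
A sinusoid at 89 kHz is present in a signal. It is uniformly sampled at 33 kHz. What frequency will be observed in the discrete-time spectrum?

10 kHz

89 kHz mod fs = 23 kHz.
23 kHz > fs/2 = 16.5 kHz, folds to fs − 23 kHz = 10 kHz.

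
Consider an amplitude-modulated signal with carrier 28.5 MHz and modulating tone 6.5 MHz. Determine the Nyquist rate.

AM sidebands sit at fc ± fm = 22 MHz and 35 MHz.
Highest-frequency component: 35 MHz.
Nyquist rate = 2 × 35 MHz = 70 MHz.

70 MHz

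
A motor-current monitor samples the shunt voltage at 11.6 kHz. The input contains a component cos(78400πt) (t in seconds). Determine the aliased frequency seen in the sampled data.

ω = 78400π rad/s → f = ω/(2π) = 39200 Hz = 39.2 kHz.
39.2 kHz mod fs = 4.4 kHz.
4.4 kHz ≤ fs/2 = 5.8 kHz, appears at 4.4 kHz.

4.4 kHz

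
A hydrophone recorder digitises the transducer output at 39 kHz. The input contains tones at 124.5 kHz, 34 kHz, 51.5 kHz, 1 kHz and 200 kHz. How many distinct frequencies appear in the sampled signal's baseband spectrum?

fs/2 = 19.5 kHz.
124.5 kHz mod fs = 7.5 kHz.
7.5 kHz ≤ fs/2 = 19.5 kHz, appears at 7.5 kHz.
34 kHz > fs/2 = 19.5 kHz, folds to fs − 34 kHz = 5 kHz.
51.5 kHz mod fs = 12.5 kHz.
12.5 kHz ≤ fs/2 = 19.5 kHz, appears at 12.5 kHz.
1 kHz ≤ fs/2 = 19.5 kHz, passes unchanged.
200 kHz mod fs = 5 kHz.
5 kHz ≤ fs/2 = 19.5 kHz, appears at 5 kHz.
Distinct values: {1 kHz, 5 kHz, 7.5 kHz, 12.5 kHz} → 4.

4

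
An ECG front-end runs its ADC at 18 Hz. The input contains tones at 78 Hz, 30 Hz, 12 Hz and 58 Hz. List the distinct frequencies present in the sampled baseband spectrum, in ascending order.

4 Hz, 6 Hz

fs/2 = 9 Hz.
78 Hz mod fs = 6 Hz.
6 Hz ≤ fs/2 = 9 Hz, appears at 6 Hz.
30 Hz mod fs = 12 Hz.
12 Hz > fs/2 = 9 Hz, folds to fs − 12 Hz = 6 Hz.
12 Hz > fs/2 = 9 Hz, folds to fs − 12 Hz = 6 Hz.
58 Hz mod fs = 4 Hz.
4 Hz ≤ fs/2 = 9 Hz, appears at 4 Hz.
Distinct values: {4 Hz, 6 Hz}.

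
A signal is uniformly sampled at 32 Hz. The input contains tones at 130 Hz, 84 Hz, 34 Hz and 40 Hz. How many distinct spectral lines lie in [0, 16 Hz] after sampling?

fs/2 = 16 Hz.
130 Hz mod fs = 2 Hz.
2 Hz ≤ fs/2 = 16 Hz, appears at 2 Hz.
84 Hz mod fs = 20 Hz.
20 Hz > fs/2 = 16 Hz, folds to fs − 20 Hz = 12 Hz.
34 Hz mod fs = 2 Hz.
2 Hz ≤ fs/2 = 16 Hz, appears at 2 Hz.
40 Hz mod fs = 8 Hz.
8 Hz ≤ fs/2 = 16 Hz, appears at 8 Hz.
Distinct values: {2 Hz, 8 Hz, 12 Hz} → 3.

3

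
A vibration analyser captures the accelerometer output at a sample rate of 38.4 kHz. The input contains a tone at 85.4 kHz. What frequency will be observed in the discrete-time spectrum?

8.6 kHz

85.4 kHz mod fs = 8.6 kHz.
8.6 kHz ≤ fs/2 = 19.2 kHz, appears at 8.6 kHz.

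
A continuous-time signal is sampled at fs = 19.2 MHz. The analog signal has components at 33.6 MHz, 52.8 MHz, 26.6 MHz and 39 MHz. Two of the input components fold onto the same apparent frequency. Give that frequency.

fs/2 = 9.6 MHz.
33.6 MHz mod fs = 14.4 MHz.
14.4 MHz > fs/2 = 9.6 MHz, folds to fs − 14.4 MHz = 4.8 MHz.
52.8 MHz mod fs = 14.4 MHz.
14.4 MHz > fs/2 = 9.6 MHz, folds to fs − 14.4 MHz = 4.8 MHz.
26.6 MHz mod fs = 7.4 MHz.
7.4 MHz ≤ fs/2 = 9.6 MHz, appears at 7.4 MHz.
39 MHz mod fs = 0.6 MHz.
0.6 MHz ≤ fs/2 = 9.6 MHz, appears at 0.6 MHz.
33.6 MHz and 52.8 MHz both map to 4.8 MHz.

4.8 MHz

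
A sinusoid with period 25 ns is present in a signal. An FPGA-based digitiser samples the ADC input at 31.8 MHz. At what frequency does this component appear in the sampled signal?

8.2 MHz

T = 25 ns → f = 1/T = 40 MHz.
40 MHz mod fs = 8.2 MHz.
8.2 MHz ≤ fs/2 = 15.9 MHz, appears at 8.2 MHz.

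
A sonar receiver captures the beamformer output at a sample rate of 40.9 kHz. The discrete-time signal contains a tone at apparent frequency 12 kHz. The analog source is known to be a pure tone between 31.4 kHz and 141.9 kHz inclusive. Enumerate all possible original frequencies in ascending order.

Frequencies that alias to 12 kHz are k·fs ± 12 kHz for integer k ≥ 0.
k=0: 12 kHz.
k=1: 28.9 kHz, 52.9 kHz.
k=2: 69.8 kHz, 93.8 kHz.
k=3: 110.7 kHz, 134.7 kHz.
k=4: 151.6 kHz, 175.6 kHz.
Within [31.4 kHz, 141.9 kHz]: 52.9 kHz, 69.8 kHz, 93.8 kHz, 110.7 kHz, 134.7 kHz.

52.9 kHz, 69.8 kHz, 93.8 kHz, 110.7 kHz, 134.7 kHz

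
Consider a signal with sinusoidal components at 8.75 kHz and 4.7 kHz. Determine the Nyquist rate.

17.5 kHz

Highest-frequency component: 8.75 kHz.
Nyquist rate = 2 × 8.75 kHz = 17.5 kHz.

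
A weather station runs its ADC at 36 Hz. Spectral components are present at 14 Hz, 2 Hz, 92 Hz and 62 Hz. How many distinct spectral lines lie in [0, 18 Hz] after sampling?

4

fs/2 = 18 Hz.
14 Hz ≤ fs/2 = 18 Hz, passes unchanged.
2 Hz ≤ fs/2 = 18 Hz, passes unchanged.
92 Hz mod fs = 20 Hz.
20 Hz > fs/2 = 18 Hz, folds to fs − 20 Hz = 16 Hz.
62 Hz mod fs = 26 Hz.
26 Hz > fs/2 = 18 Hz, folds to fs − 26 Hz = 10 Hz.
Distinct values: {2 Hz, 10 Hz, 14 Hz, 16 Hz} → 4.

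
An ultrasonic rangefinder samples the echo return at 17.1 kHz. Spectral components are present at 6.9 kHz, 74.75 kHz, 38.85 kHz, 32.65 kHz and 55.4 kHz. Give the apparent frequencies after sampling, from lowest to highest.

1.55 kHz, 4.1 kHz, 4.65 kHz, 6.35 kHz, 6.9 kHz

fs/2 = 8.55 kHz.
6.9 kHz ≤ fs/2 = 8.55 kHz, passes unchanged.
74.75 kHz mod fs = 6.35 kHz.
6.35 kHz ≤ fs/2 = 8.55 kHz, appears at 6.35 kHz.
38.85 kHz mod fs = 4.65 kHz.
4.65 kHz ≤ fs/2 = 8.55 kHz, appears at 4.65 kHz.
32.65 kHz mod fs = 15.55 kHz.
15.55 kHz > fs/2 = 8.55 kHz, folds to fs − 15.55 kHz = 1.55 kHz.
55.4 kHz mod fs = 4.1 kHz.
4.1 kHz ≤ fs/2 = 8.55 kHz, appears at 4.1 kHz.
Distinct values: {1.55 kHz, 4.1 kHz, 4.65 kHz, 6.35 kHz, 6.9 kHz}.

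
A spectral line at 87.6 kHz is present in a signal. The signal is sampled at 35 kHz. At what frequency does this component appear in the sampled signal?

17.4 kHz

87.6 kHz mod fs = 17.6 kHz.
17.6 kHz > fs/2 = 17.5 kHz, folds to fs − 17.6 kHz = 17.4 kHz.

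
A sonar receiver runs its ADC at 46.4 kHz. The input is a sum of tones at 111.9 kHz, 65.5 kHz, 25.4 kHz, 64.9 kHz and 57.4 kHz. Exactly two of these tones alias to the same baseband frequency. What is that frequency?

fs/2 = 23.2 kHz.
111.9 kHz mod fs = 19.1 kHz.
19.1 kHz ≤ fs/2 = 23.2 kHz, appears at 19.1 kHz.
65.5 kHz mod fs = 19.1 kHz.
19.1 kHz ≤ fs/2 = 23.2 kHz, appears at 19.1 kHz.
25.4 kHz > fs/2 = 23.2 kHz, folds to fs − 25.4 kHz = 21 kHz.
64.9 kHz mod fs = 18.5 kHz.
18.5 kHz ≤ fs/2 = 23.2 kHz, appears at 18.5 kHz.
57.4 kHz mod fs = 11 kHz.
11 kHz ≤ fs/2 = 23.2 kHz, appears at 11 kHz.
65.5 kHz and 111.9 kHz both map to 19.1 kHz.

19.1 kHz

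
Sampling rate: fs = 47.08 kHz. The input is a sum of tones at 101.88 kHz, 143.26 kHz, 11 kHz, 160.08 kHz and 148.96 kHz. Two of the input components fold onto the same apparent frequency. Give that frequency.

fs/2 = 23.54 kHz.
101.88 kHz mod fs = 7.72 kHz.
7.72 kHz ≤ fs/2 = 23.54 kHz, appears at 7.72 kHz.
143.26 kHz mod fs = 2.02 kHz.
2.02 kHz ≤ fs/2 = 23.54 kHz, appears at 2.02 kHz.
11 kHz ≤ fs/2 = 23.54 kHz, passes unchanged.
160.08 kHz mod fs = 18.84 kHz.
18.84 kHz ≤ fs/2 = 23.54 kHz, appears at 18.84 kHz.
148.96 kHz mod fs = 7.72 kHz.
7.72 kHz ≤ fs/2 = 23.54 kHz, appears at 7.72 kHz.
101.88 kHz and 148.96 kHz both map to 7.72 kHz.

7.72 kHz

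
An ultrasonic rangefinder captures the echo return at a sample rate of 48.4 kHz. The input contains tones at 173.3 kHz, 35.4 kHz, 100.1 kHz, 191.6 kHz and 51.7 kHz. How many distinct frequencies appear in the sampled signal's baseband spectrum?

fs/2 = 24.2 kHz.
173.3 kHz mod fs = 28.1 kHz.
28.1 kHz > fs/2 = 24.2 kHz, folds to fs − 28.1 kHz = 20.3 kHz.
35.4 kHz > fs/2 = 24.2 kHz, folds to fs − 35.4 kHz = 13 kHz.
100.1 kHz mod fs = 3.3 kHz.
3.3 kHz ≤ fs/2 = 24.2 kHz, appears at 3.3 kHz.
191.6 kHz mod fs = 46.4 kHz.
46.4 kHz > fs/2 = 24.2 kHz, folds to fs − 46.4 kHz = 2 kHz.
51.7 kHz mod fs = 3.3 kHz.
3.3 kHz ≤ fs/2 = 24.2 kHz, appears at 3.3 kHz.
Distinct values: {2 kHz, 3.3 kHz, 13 kHz, 20.3 kHz} → 4.

4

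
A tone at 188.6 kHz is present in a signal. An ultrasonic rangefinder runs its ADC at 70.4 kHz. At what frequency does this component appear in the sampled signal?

188.6 kHz mod fs = 47.8 kHz.
47.8 kHz > fs/2 = 35.2 kHz, folds to fs − 47.8 kHz = 22.6 kHz.

22.6 kHz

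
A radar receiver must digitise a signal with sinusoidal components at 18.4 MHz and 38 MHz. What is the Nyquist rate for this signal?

76 MHz

Highest-frequency component: 38 MHz.
Nyquist rate = 2 × 38 MHz = 76 MHz.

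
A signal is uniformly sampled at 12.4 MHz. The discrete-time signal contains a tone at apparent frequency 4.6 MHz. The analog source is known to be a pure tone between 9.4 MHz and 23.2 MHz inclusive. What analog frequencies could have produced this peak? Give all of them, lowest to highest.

Frequencies that alias to 4.6 MHz are k·fs ± 4.6 MHz for integer k ≥ 0.
k=0: 4.6 MHz.
k=1: 7.8 MHz, 17 MHz.
k=2: 20.2 MHz, 29.4 MHz.
k=3: 32.6 MHz, 41.8 MHz.
Within [9.4 MHz, 23.2 MHz]: 17 MHz, 20.2 MHz.

17 MHz, 20.2 MHz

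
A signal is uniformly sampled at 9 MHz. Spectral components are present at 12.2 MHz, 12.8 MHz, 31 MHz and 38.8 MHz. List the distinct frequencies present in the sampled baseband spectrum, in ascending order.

2.8 MHz, 3.2 MHz, 3.8 MHz, 4 MHz

fs/2 = 4.5 MHz.
12.2 MHz mod fs = 3.2 MHz.
3.2 MHz ≤ fs/2 = 4.5 MHz, appears at 3.2 MHz.
12.8 MHz mod fs = 3.8 MHz.
3.8 MHz ≤ fs/2 = 4.5 MHz, appears at 3.8 MHz.
31 MHz mod fs = 4 MHz.
4 MHz ≤ fs/2 = 4.5 MHz, appears at 4 MHz.
38.8 MHz mod fs = 2.8 MHz.
2.8 MHz ≤ fs/2 = 4.5 MHz, appears at 2.8 MHz.
Distinct values: {2.8 MHz, 3.2 MHz, 3.8 MHz, 4 MHz}.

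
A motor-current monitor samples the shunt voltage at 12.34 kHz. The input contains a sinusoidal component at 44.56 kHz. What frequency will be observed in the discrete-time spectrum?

44.56 kHz mod fs = 7.54 kHz.
7.54 kHz > fs/2 = 6.17 kHz, folds to fs − 7.54 kHz = 4.8 kHz.

4.8 kHz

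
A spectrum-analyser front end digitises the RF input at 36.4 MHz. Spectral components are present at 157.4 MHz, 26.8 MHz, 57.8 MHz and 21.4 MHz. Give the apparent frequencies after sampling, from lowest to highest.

9.6 MHz, 11.8 MHz, 15 MHz

fs/2 = 18.2 MHz.
157.4 MHz mod fs = 11.8 MHz.
11.8 MHz ≤ fs/2 = 18.2 MHz, appears at 11.8 MHz.
26.8 MHz > fs/2 = 18.2 MHz, folds to fs − 26.8 MHz = 9.6 MHz.
57.8 MHz mod fs = 21.4 MHz.
21.4 MHz > fs/2 = 18.2 MHz, folds to fs − 21.4 MHz = 15 MHz.
21.4 MHz > fs/2 = 18.2 MHz, folds to fs − 21.4 MHz = 15 MHz.
Distinct values: {9.6 MHz, 11.8 MHz, 15 MHz}.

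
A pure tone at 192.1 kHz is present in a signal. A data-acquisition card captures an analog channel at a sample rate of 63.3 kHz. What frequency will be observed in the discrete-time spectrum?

2.2 kHz

192.1 kHz mod fs = 2.2 kHz.
2.2 kHz ≤ fs/2 = 31.65 kHz, appears at 2.2 kHz.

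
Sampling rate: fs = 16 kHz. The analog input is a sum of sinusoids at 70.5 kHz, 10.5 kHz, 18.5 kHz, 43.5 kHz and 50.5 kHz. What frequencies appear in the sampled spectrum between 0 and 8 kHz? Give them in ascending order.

fs/2 = 8 kHz.
70.5 kHz mod fs = 6.5 kHz.
6.5 kHz ≤ fs/2 = 8 kHz, appears at 6.5 kHz.
10.5 kHz > fs/2 = 8 kHz, folds to fs − 10.5 kHz = 5.5 kHz.
18.5 kHz mod fs = 2.5 kHz.
2.5 kHz ≤ fs/2 = 8 kHz, appears at 2.5 kHz.
43.5 kHz mod fs = 11.5 kHz.
11.5 kHz > fs/2 = 8 kHz, folds to fs − 11.5 kHz = 4.5 kHz.
50.5 kHz mod fs = 2.5 kHz.
2.5 kHz ≤ fs/2 = 8 kHz, appears at 2.5 kHz.
Distinct values: {2.5 kHz, 4.5 kHz, 5.5 kHz, 6.5 kHz}.

2.5 kHz, 4.5 kHz, 5.5 kHz, 6.5 kHz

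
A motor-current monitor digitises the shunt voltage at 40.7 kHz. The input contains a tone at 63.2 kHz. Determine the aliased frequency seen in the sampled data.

63.2 kHz mod fs = 22.5 kHz.
22.5 kHz > fs/2 = 20.35 kHz, folds to fs − 22.5 kHz = 18.2 kHz.

18.2 kHz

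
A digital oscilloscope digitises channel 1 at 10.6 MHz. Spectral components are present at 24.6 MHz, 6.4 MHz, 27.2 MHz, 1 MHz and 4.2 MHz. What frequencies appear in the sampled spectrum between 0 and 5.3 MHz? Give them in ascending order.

fs/2 = 5.3 MHz.
24.6 MHz mod fs = 3.4 MHz.
3.4 MHz ≤ fs/2 = 5.3 MHz, appears at 3.4 MHz.
6.4 MHz > fs/2 = 5.3 MHz, folds to fs − 6.4 MHz = 4.2 MHz.
27.2 MHz mod fs = 6 MHz.
6 MHz > fs/2 = 5.3 MHz, folds to fs − 6 MHz = 4.6 MHz.
1 MHz ≤ fs/2 = 5.3 MHz, passes unchanged.
4.2 MHz ≤ fs/2 = 5.3 MHz, passes unchanged.
Distinct values: {1 MHz, 3.4 MHz, 4.2 MHz, 4.6 MHz}.

1 MHz, 3.4 MHz, 4.2 MHz, 4.6 MHz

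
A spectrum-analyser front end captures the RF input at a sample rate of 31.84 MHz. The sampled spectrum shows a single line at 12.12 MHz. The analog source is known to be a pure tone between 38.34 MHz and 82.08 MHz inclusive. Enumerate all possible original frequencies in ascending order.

43.96 MHz, 51.56 MHz, 75.8 MHz

Frequencies that alias to 12.12 MHz are k·fs ± 12.12 MHz for integer k ≥ 0.
k=0: 12.12 MHz.
k=1: 19.72 MHz, 43.96 MHz.
k=2: 51.56 MHz, 75.8 MHz.
k=3: 83.4 MHz, 107.64 MHz.
Within [38.34 MHz, 82.08 MHz]: 43.96 MHz, 51.56 MHz, 75.8 MHz.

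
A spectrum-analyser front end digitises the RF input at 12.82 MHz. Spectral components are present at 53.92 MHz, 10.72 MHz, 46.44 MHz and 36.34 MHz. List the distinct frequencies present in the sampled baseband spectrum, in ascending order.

fs/2 = 6.41 MHz.
53.92 MHz mod fs = 2.64 MHz.
2.64 MHz ≤ fs/2 = 6.41 MHz, appears at 2.64 MHz.
10.72 MHz > fs/2 = 6.41 MHz, folds to fs − 10.72 MHz = 2.1 MHz.
46.44 MHz mod fs = 7.98 MHz.
7.98 MHz > fs/2 = 6.41 MHz, folds to fs − 7.98 MHz = 4.84 MHz.
36.34 MHz mod fs = 10.7 MHz.
10.7 MHz > fs/2 = 6.41 MHz, folds to fs − 10.7 MHz = 2.12 MHz.
Distinct values: {2.1 MHz, 2.12 MHz, 2.64 MHz, 4.84 MHz}.

2.1 MHz, 2.12 MHz, 2.64 MHz, 4.84 MHz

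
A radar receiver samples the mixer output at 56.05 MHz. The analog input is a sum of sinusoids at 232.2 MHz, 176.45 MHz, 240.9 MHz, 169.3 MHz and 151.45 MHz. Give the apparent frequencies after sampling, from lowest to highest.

1.15 MHz, 8 MHz, 8.3 MHz, 16.7 MHz

fs/2 = 28.025 MHz.
232.2 MHz mod fs = 8 MHz.
8 MHz ≤ fs/2 = 28.025 MHz, appears at 8 MHz.
176.45 MHz mod fs = 8.3 MHz.
8.3 MHz ≤ fs/2 = 28.025 MHz, appears at 8.3 MHz.
240.9 MHz mod fs = 16.7 MHz.
16.7 MHz ≤ fs/2 = 28.025 MHz, appears at 16.7 MHz.
169.3 MHz mod fs = 1.15 MHz.
1.15 MHz ≤ fs/2 = 28.025 MHz, appears at 1.15 MHz.
151.45 MHz mod fs = 39.35 MHz.
39.35 MHz > fs/2 = 28.025 MHz, folds to fs − 39.35 MHz = 16.7 MHz.
Distinct values: {1.15 MHz, 8 MHz, 8.3 MHz, 16.7 MHz}.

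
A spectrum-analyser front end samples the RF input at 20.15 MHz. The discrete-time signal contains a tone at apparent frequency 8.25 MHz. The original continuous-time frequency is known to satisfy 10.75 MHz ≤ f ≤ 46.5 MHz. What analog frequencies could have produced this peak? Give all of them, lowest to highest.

Frequencies that alias to 8.25 MHz are k·fs ± 8.25 MHz for integer k ≥ 0.
k=0: 8.25 MHz.
k=1: 11.9 MHz, 28.4 MHz.
k=2: 32.05 MHz, 48.55 MHz.
k=3: 52.2 MHz, 68.7 MHz.
Within [10.75 MHz, 46.5 MHz]: 11.9 MHz, 28.4 MHz, 32.05 MHz.

11.9 MHz, 28.4 MHz, 32.05 MHz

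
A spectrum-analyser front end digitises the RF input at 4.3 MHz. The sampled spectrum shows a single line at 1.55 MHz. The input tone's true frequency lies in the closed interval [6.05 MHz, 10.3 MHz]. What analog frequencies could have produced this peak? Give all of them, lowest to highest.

Frequencies that alias to 1.55 MHz are k·fs ± 1.55 MHz for integer k ≥ 0.
k=0: 1.55 MHz.
k=1: 2.75 MHz, 5.85 MHz.
k=2: 7.05 MHz, 10.15 MHz.
k=3: 11.35 MHz, 14.45 MHz.
Within [6.05 MHz, 10.3 MHz]: 7.05 MHz, 10.15 MHz.

7.05 MHz, 10.15 MHz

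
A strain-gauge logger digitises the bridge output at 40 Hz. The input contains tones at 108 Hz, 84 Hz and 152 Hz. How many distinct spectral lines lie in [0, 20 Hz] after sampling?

3

fs/2 = 20 Hz.
108 Hz mod fs = 28 Hz.
28 Hz > fs/2 = 20 Hz, folds to fs − 28 Hz = 12 Hz.
84 Hz mod fs = 4 Hz.
4 Hz ≤ fs/2 = 20 Hz, appears at 4 Hz.
152 Hz mod fs = 32 Hz.
32 Hz > fs/2 = 20 Hz, folds to fs − 32 Hz = 8 Hz.
Distinct values: {4 Hz, 8 Hz, 12 Hz} → 3.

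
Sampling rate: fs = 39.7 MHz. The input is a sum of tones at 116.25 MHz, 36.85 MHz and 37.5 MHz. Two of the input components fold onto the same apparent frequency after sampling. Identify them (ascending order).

fs/2 = 19.85 MHz.
116.25 MHz mod fs = 36.85 MHz.
36.85 MHz > fs/2 = 19.85 MHz, folds to fs − 36.85 MHz = 2.85 MHz.
36.85 MHz > fs/2 = 19.85 MHz, folds to fs − 36.85 MHz = 2.85 MHz.
37.5 MHz > fs/2 = 19.85 MHz, folds to fs − 37.5 MHz = 2.2 MHz.
36.85 MHz and 116.25 MHz both map to 2.85 MHz.

36.85 MHz, 116.25 MHz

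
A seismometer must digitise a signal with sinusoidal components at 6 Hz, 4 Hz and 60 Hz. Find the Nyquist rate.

Highest-frequency component: 60 Hz.
Nyquist rate = 2 × 60 Hz = 120 Hz.

120 Hz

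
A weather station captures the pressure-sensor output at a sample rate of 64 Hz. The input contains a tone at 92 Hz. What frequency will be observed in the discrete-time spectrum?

28 Hz

92 Hz mod fs = 28 Hz.
28 Hz ≤ fs/2 = 32 Hz, appears at 28 Hz.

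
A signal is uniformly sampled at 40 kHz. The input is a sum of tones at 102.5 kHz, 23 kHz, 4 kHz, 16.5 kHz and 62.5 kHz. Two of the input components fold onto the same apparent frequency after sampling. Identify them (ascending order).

fs/2 = 20 kHz.
102.5 kHz mod fs = 22.5 kHz.
22.5 kHz > fs/2 = 20 kHz, folds to fs − 22.5 kHz = 17.5 kHz.
23 kHz > fs/2 = 20 kHz, folds to fs − 23 kHz = 17 kHz.
4 kHz ≤ fs/2 = 20 kHz, passes unchanged.
16.5 kHz ≤ fs/2 = 20 kHz, passes unchanged.
62.5 kHz mod fs = 22.5 kHz.
22.5 kHz > fs/2 = 20 kHz, folds to fs − 22.5 kHz = 17.5 kHz.
62.5 kHz and 102.5 kHz both map to 17.5 kHz.

62.5 kHz, 102.5 kHz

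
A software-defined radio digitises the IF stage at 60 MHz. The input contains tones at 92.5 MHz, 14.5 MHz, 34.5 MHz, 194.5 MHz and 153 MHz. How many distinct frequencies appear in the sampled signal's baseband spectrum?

4

fs/2 = 30 MHz.
92.5 MHz mod fs = 32.5 MHz.
32.5 MHz > fs/2 = 30 MHz, folds to fs − 32.5 MHz = 27.5 MHz.
14.5 MHz ≤ fs/2 = 30 MHz, passes unchanged.
34.5 MHz > fs/2 = 30 MHz, folds to fs − 34.5 MHz = 25.5 MHz.
194.5 MHz mod fs = 14.5 MHz.
14.5 MHz ≤ fs/2 = 30 MHz, appears at 14.5 MHz.
153 MHz mod fs = 33 MHz.
33 MHz > fs/2 = 30 MHz, folds to fs − 33 MHz = 27 MHz.
Distinct values: {14.5 MHz, 25.5 MHz, 27 MHz, 27.5 MHz} → 4.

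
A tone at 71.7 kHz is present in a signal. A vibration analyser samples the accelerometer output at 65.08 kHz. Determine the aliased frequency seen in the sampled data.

6.62 kHz

71.7 kHz mod fs = 6.62 kHz.
6.62 kHz ≤ fs/2 = 32.54 kHz, appears at 6.62 kHz.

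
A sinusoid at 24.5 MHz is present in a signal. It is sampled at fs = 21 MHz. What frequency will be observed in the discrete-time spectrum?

3.5 MHz

24.5 MHz mod fs = 3.5 MHz.
3.5 MHz ≤ fs/2 = 10.5 MHz, appears at 3.5 MHz.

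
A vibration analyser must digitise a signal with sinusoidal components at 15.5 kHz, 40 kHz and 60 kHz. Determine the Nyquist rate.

Highest-frequency component: 60 kHz.
Nyquist rate = 2 × 60 kHz = 120 kHz.

120 kHz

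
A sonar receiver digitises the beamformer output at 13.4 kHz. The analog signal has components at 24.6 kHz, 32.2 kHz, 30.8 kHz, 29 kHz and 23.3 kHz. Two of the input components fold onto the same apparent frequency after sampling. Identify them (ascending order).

24.6 kHz, 29 kHz

fs/2 = 6.7 kHz.
24.6 kHz mod fs = 11.2 kHz.
11.2 kHz > fs/2 = 6.7 kHz, folds to fs − 11.2 kHz = 2.2 kHz.
32.2 kHz mod fs = 5.4 kHz.
5.4 kHz ≤ fs/2 = 6.7 kHz, appears at 5.4 kHz.
30.8 kHz mod fs = 4 kHz.
4 kHz ≤ fs/2 = 6.7 kHz, appears at 4 kHz.
29 kHz mod fs = 2.2 kHz.
2.2 kHz ≤ fs/2 = 6.7 kHz, appears at 2.2 kHz.
23.3 kHz mod fs = 9.9 kHz.
9.9 kHz > fs/2 = 6.7 kHz, folds to fs − 9.9 kHz = 3.5 kHz.
24.6 kHz and 29 kHz both map to 2.2 kHz.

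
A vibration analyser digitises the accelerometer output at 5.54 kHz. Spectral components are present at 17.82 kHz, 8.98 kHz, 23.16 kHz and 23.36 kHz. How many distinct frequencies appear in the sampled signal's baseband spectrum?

3

fs/2 = 2.77 kHz.
17.82 kHz mod fs = 1.2 kHz.
1.2 kHz ≤ fs/2 = 2.77 kHz, appears at 1.2 kHz.
8.98 kHz mod fs = 3.44 kHz.
3.44 kHz > fs/2 = 2.77 kHz, folds to fs − 3.44 kHz = 2.1 kHz.
23.16 kHz mod fs = 1 kHz.
1 kHz ≤ fs/2 = 2.77 kHz, appears at 1 kHz.
23.36 kHz mod fs = 1.2 kHz.
1.2 kHz ≤ fs/2 = 2.77 kHz, appears at 1.2 kHz.
Distinct values: {1 kHz, 1.2 kHz, 2.1 kHz} → 3.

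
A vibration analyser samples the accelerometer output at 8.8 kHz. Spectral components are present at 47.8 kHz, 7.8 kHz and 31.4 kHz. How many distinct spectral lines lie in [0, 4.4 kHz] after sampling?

2

fs/2 = 4.4 kHz.
47.8 kHz mod fs = 3.8 kHz.
3.8 kHz ≤ fs/2 = 4.4 kHz, appears at 3.8 kHz.
7.8 kHz > fs/2 = 4.4 kHz, folds to fs − 7.8 kHz = 1 kHz.
31.4 kHz mod fs = 5 kHz.
5 kHz > fs/2 = 4.4 kHz, folds to fs − 5 kHz = 3.8 kHz.
Distinct values: {1 kHz, 3.8 kHz} → 2.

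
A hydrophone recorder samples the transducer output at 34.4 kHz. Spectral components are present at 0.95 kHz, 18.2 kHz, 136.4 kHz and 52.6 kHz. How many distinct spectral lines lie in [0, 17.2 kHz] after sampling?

3

fs/2 = 17.2 kHz.
0.95 kHz ≤ fs/2 = 17.2 kHz, passes unchanged.
18.2 kHz > fs/2 = 17.2 kHz, folds to fs − 18.2 kHz = 16.2 kHz.
136.4 kHz mod fs = 33.2 kHz.
33.2 kHz > fs/2 = 17.2 kHz, folds to fs − 33.2 kHz = 1.2 kHz.
52.6 kHz mod fs = 18.2 kHz.
18.2 kHz > fs/2 = 17.2 kHz, folds to fs − 18.2 kHz = 16.2 kHz.
Distinct values: {0.95 kHz, 1.2 kHz, 16.2 kHz} → 3.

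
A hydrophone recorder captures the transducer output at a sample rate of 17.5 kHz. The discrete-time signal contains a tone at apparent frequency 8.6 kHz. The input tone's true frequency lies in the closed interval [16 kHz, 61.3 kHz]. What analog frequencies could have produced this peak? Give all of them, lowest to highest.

Frequencies that alias to 8.6 kHz are k·fs ± 8.6 kHz for integer k ≥ 0.
k=0: 8.6 kHz.
k=1: 8.9 kHz, 26.1 kHz.
k=2: 26.4 kHz, 43.6 kHz.
k=3: 43.9 kHz, 61.1 kHz.
k=4: 61.4 kHz, 78.6 kHz.
Within [16 kHz, 61.3 kHz]: 26.1 kHz, 26.4 kHz, 43.6 kHz, 43.9 kHz, 61.1 kHz.

26.1 kHz, 26.4 kHz, 43.6 kHz, 43.9 kHz, 61.1 kHz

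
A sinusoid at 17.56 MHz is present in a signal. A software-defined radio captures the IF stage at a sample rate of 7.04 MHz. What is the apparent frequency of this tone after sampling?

17.56 MHz mod fs = 3.48 MHz.
3.48 MHz ≤ fs/2 = 3.52 MHz, appears at 3.48 MHz.

3.48 MHz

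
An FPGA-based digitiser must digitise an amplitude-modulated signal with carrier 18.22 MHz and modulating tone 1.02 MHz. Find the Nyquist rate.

38.48 MHz

AM sidebands sit at fc ± fm = 17.2 MHz and 19.24 MHz.
Highest-frequency component: 19.24 MHz.
Nyquist rate = 2 × 19.24 MHz = 38.48 MHz.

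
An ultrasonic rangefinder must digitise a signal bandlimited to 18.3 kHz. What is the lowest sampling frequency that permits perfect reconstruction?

Nyquist rate = 2 × 18.3 kHz = 36.6 kHz.

36.6 kHz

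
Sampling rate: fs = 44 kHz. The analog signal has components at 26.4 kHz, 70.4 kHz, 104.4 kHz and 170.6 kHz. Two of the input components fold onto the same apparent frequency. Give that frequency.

fs/2 = 22 kHz.
26.4 kHz > fs/2 = 22 kHz, folds to fs − 26.4 kHz = 17.6 kHz.
70.4 kHz mod fs = 26.4 kHz.
26.4 kHz > fs/2 = 22 kHz, folds to fs − 26.4 kHz = 17.6 kHz.
104.4 kHz mod fs = 16.4 kHz.
16.4 kHz ≤ fs/2 = 22 kHz, appears at 16.4 kHz.
170.6 kHz mod fs = 38.6 kHz.
38.6 kHz > fs/2 = 22 kHz, folds to fs − 38.6 kHz = 5.4 kHz.
26.4 kHz and 70.4 kHz both map to 17.6 kHz.

17.6 kHz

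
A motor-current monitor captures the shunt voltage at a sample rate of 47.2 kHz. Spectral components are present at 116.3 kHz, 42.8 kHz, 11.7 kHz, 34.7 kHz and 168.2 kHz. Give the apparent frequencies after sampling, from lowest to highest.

4.4 kHz, 11.7 kHz, 12.5 kHz, 20.6 kHz, 21.9 kHz

fs/2 = 23.6 kHz.
116.3 kHz mod fs = 21.9 kHz.
21.9 kHz ≤ fs/2 = 23.6 kHz, appears at 21.9 kHz.
42.8 kHz > fs/2 = 23.6 kHz, folds to fs − 42.8 kHz = 4.4 kHz.
11.7 kHz ≤ fs/2 = 23.6 kHz, passes unchanged.
34.7 kHz > fs/2 = 23.6 kHz, folds to fs − 34.7 kHz = 12.5 kHz.
168.2 kHz mod fs = 26.6 kHz.
26.6 kHz > fs/2 = 23.6 kHz, folds to fs − 26.6 kHz = 20.6 kHz.
Distinct values: {4.4 kHz, 11.7 kHz, 12.5 kHz, 20.6 kHz, 21.9 kHz}.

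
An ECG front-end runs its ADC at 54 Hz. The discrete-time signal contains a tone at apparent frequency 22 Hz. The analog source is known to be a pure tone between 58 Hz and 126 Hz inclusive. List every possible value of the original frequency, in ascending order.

76 Hz, 86 Hz

Frequencies that alias to 22 Hz are k·fs ± 22 Hz for integer k ≥ 0.
k=0: 22 Hz.
k=1: 32 Hz, 76 Hz.
k=2: 86 Hz, 130 Hz.
k=3: 140 Hz, 184 Hz.
Within [58 Hz, 126 Hz]: 76 Hz, 86 Hz.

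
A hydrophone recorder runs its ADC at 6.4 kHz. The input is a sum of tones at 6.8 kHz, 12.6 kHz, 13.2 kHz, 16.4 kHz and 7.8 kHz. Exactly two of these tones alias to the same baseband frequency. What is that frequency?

fs/2 = 3.2 kHz.
6.8 kHz mod fs = 0.4 kHz.
0.4 kHz ≤ fs/2 = 3.2 kHz, appears at 0.4 kHz.
12.6 kHz mod fs = 6.2 kHz.
6.2 kHz > fs/2 = 3.2 kHz, folds to fs − 6.2 kHz = 0.2 kHz.
13.2 kHz mod fs = 0.4 kHz.
0.4 kHz ≤ fs/2 = 3.2 kHz, appears at 0.4 kHz.
16.4 kHz mod fs = 3.6 kHz.
3.6 kHz > fs/2 = 3.2 kHz, folds to fs − 3.6 kHz = 2.8 kHz.
7.8 kHz mod fs = 1.4 kHz.
1.4 kHz ≤ fs/2 = 3.2 kHz, appears at 1.4 kHz.
6.8 kHz and 13.2 kHz both map to 0.4 kHz.

0.4 kHz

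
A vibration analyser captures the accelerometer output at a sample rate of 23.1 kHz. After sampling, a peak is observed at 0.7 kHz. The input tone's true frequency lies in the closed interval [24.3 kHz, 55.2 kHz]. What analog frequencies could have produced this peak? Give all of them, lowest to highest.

45.5 kHz, 46.9 kHz

Frequencies that alias to 0.7 kHz are k·fs ± 0.7 kHz for integer k ≥ 0.
k=0: 0.7 kHz.
k=1: 22.4 kHz, 23.8 kHz.
k=2: 45.5 kHz, 46.9 kHz.
k=3: 68.6 kHz, 70 kHz.
Within [24.3 kHz, 55.2 kHz]: 45.5 kHz, 46.9 kHz.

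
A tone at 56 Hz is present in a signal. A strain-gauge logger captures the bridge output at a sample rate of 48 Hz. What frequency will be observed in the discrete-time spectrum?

8 Hz

56 Hz mod fs = 8 Hz.
8 Hz ≤ fs/2 = 24 Hz, appears at 8 Hz.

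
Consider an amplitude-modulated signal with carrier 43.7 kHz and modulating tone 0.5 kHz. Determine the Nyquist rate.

AM sidebands sit at fc ± fm = 43.2 kHz and 44.2 kHz.
Highest-frequency component: 44.2 kHz.
Nyquist rate = 2 × 44.2 kHz = 88.4 kHz.

88.4 kHz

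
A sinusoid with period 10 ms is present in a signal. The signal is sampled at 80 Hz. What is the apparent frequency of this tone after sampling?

20 Hz

T = 10 ms → f = 1/T = 100 Hz.
100 Hz mod fs = 20 Hz.
20 Hz ≤ fs/2 = 40 Hz, appears at 20 Hz.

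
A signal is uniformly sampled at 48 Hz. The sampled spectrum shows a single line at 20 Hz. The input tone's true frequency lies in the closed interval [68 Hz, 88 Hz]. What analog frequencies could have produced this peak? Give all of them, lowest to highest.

68 Hz, 76 Hz

Frequencies that alias to 20 Hz are k·fs ± 20 Hz for integer k ≥ 0.
k=0: 20 Hz.
k=1: 28 Hz, 68 Hz.
k=2: 76 Hz, 116 Hz.
k=3: 124 Hz, 164 Hz.
Within [68 Hz, 88 Hz]: 68 Hz, 76 Hz.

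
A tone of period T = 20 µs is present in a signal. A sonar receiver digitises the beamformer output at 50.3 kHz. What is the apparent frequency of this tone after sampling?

T = 20 µs → f = 1/T = 50 kHz.
50 kHz > fs/2 = 25.15 kHz, folds to fs − 50 kHz = 0.3 kHz.

0.3 kHz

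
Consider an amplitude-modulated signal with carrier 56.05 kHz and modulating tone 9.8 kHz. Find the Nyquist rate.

AM sidebands sit at fc ± fm = 46.25 kHz and 65.85 kHz.
Highest-frequency component: 65.85 kHz.
Nyquist rate = 2 × 65.85 kHz = 131.7 kHz.

131.7 kHz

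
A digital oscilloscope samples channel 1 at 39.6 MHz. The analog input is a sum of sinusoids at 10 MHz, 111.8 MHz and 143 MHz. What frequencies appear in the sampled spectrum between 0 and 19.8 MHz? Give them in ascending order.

fs/2 = 19.8 MHz.
10 MHz ≤ fs/2 = 19.8 MHz, passes unchanged.
111.8 MHz mod fs = 32.6 MHz.
32.6 MHz > fs/2 = 19.8 MHz, folds to fs − 32.6 MHz = 7 MHz.
143 MHz mod fs = 24.2 MHz.
24.2 MHz > fs/2 = 19.8 MHz, folds to fs − 24.2 MHz = 15.4 MHz.
Distinct values: {7 MHz, 10 MHz, 15.4 MHz}.

7 MHz, 10 MHz, 15.4 MHz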